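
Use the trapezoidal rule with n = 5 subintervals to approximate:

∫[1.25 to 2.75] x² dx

f(x) = x²
a = 1.25, b = 2.75, n = 5
h = (b - a)/n = 0.300000

Trapezoidal rule: (h/2)[f(x₀) + 2f(x₁) + 2f(x₂) + ... + f(xₙ)]

x_0 = 1.2500, f(x_0) = 1.562500, coefficient = 1
x_1 = 1.5500, f(x_1) = 2.402500, coefficient = 2
x_2 = 1.8500, f(x_2) = 3.422500, coefficient = 2
x_3 = 2.1500, f(x_3) = 4.622500, coefficient = 2
x_4 = 2.4500, f(x_4) = 6.002500, coefficient = 2
x_5 = 2.7500, f(x_5) = 7.562500, coefficient = 1

I ≈ (0.300000/2) × 42.025000 = 6.303750
Exact value: 6.281250
Error: 0.022500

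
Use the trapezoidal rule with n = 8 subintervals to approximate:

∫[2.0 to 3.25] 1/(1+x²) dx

f(x) = 1/(1+x²)
a = 2.0, b = 3.25, n = 8
h = (b - a)/n = 0.156250

Trapezoidal rule: (h/2)[f(x₀) + 2f(x₁) + 2f(x₂) + ... + f(xₙ)]

x_0 = 2.0000, f(x_0) = 0.200000, coefficient = 1
x_1 = 2.1562, f(x_1) = 0.177010, coefficient = 2
x_2 = 2.3125, f(x_2) = 0.157538, coefficient = 2
x_3 = 2.4688, f(x_3) = 0.140950, coefficient = 2
x_4 = 2.6250, f(x_4) = 0.126733, coefficient = 2
x_5 = 2.7812, f(x_5) = 0.114477, coefficient = 2
x_6 = 2.9375, f(x_6) = 0.103854, coefficient = 2
x_7 = 3.0938, f(x_7) = 0.094596, coefficient = 2
x_8 = 3.2500, f(x_8) = 0.086486, coefficient = 1

I ≈ (0.156250/2) × 2.116802 = 0.165375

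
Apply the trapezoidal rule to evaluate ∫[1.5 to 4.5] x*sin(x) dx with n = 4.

f(x) = x*sin(x)
a = 1.5, b = 4.5, n = 4
h = (b - a)/n = 0.750000

Trapezoidal rule: (h/2)[f(x₀) + 2f(x₁) + 2f(x₂) + ... + f(xₙ)]

x_0 = 1.5000, f(x_0) = 1.496242, coefficient = 1
x_1 = 2.2500, f(x_1) = 1.750665, coefficient = 2
x_2 = 3.0000, f(x_2) = 0.423360, coefficient = 2
x_3 = 3.7500, f(x_3) = -2.143355, coefficient = 2
x_4 = 4.5000, f(x_4) = -4.398886, coefficient = 1

I ≈ (0.750000/2) × -2.841304 = -1.065489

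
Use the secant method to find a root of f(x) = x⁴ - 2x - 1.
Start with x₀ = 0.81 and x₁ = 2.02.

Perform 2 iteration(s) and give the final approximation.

f(x) = x⁴ - 2x - 1
x₀ = 0.81, x₁ = 2.02

Secant formula: x_{n+1} = x_n - f(x_n)(x_n - x_{n-1})/(f(x_n) - f(x_{n-1}))

Iteration 1:
  f(0.810000) = -2.189533
  f(2.020000) = 11.609664
  x_2 = 2.020000 - 11.609664×(2.020000 - 0.810000)/(11.609664 - (-2.189533))
       = 1.001992
Iteration 2:
  f(2.020000) = 11.609664
  f(1.001992) = -1.995992
  x_3 = 1.001992 - (-1.995992)×(1.001992 - 2.020000)/(-1.995992 - 11.609664)
       = 1.151337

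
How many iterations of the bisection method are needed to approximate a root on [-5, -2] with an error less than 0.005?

We need (b-a)/2^n ≤ 0.005
(-2 - (-5))/2^n ≤ 0.005
3/2^n ≤ 0.005
2^n ≥ 600
n ≥ log₂(600) = 9.23
n ≥ 10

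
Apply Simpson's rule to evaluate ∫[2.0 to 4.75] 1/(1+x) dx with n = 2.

f(x) = 1/(1+x)
a = 2.0, b = 4.75, n = 2
h = (b - a)/n = 1.375000

Simpson's rule: (h/3)[f(x₀) + 4f(x₁) + 2f(x₂) + ... + f(xₙ)]

x_0 = 2.0000, f(x_0) = 0.333333, coefficient = 1
x_1 = 3.3750, f(x_1) = 0.228571, coefficient = 4
x_2 = 4.7500, f(x_2) = 0.173913, coefficient = 1

I ≈ (1.375000/3) × 1.421532 = 0.651536
Exact value: 0.650588
Error: 0.000948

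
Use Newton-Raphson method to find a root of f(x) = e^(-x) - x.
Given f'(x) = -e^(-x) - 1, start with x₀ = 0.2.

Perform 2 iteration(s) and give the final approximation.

f(x) = e^(-x) - x
f'(x) = -e^(-x) - 1
x₀ = 0.2

Newton-Raphson formula: x_{n+1} = x_n - f(x_n)/f'(x_n)

Iteration 1:
  f(0.200000) = 0.618731
  f'(0.200000) = -1.818731
  x_1 = 0.200000 - 0.618731/(-1.818731) = 0.540199
Iteration 2:
  f(0.540199) = 0.042433
  f'(0.540199) = -1.582632
  x_2 = 0.540199 - 0.042433/(-1.582632) = 0.567011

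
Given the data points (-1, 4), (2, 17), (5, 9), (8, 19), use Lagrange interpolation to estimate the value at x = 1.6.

Lagrange interpolation formula:
P(x) = Σ yᵢ × Lᵢ(x)
where Lᵢ(x) = Π_{j≠i} (x - xⱼ)/(xᵢ - xⱼ)

L_0(1.6) = (1.6 - 2)/(-1 - 2) × (1.6 - 5)/(-1 - 5) × (1.6 - 8)/(-1 - 8) = 0.053728
L_1(1.6) = (1.6 - (-1))/(2 - (-1)) × (1.6 - 5)/(2 - 5) × (1.6 - 8)/(2 - 8) = 1.047704
L_2(1.6) = (1.6 - (-1))/(5 - (-1)) × (1.6 - 2)/(5 - 2) × (1.6 - 8)/(5 - 8) = -0.123259
L_3(1.6) = (1.6 - (-1))/(8 - (-1)) × (1.6 - 2)/(8 - 2) × (1.6 - 5)/(8 - 5) = 0.021827

P(1.6) = 4×L_0(1.6) + 17×L_1(1.6) + 9×L_2(1.6) + 19×L_3(1.6)
P(1.6) = 17.331259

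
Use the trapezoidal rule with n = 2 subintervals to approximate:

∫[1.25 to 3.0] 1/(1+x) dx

f(x) = 1/(1+x)
a = 1.25, b = 3.0, n = 2
h = (b - a)/n = 0.875000

Trapezoidal rule: (h/2)[f(x₀) + 2f(x₁) + 2f(x₂) + ... + f(xₙ)]

x_0 = 1.2500, f(x_0) = 0.444444, coefficient = 1
x_1 = 2.1250, f(x_1) = 0.320000, coefficient = 2
x_2 = 3.0000, f(x_2) = 0.250000, coefficient = 1

I ≈ (0.875000/2) × 1.334444 = 0.583819
Exact value: 0.575364
Error: 0.008455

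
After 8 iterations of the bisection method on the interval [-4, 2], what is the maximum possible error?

Bisection error bound: |error| ≤ (b-a)/2^n
|error| ≤ (2 - (-4))/2^8 = 6/2^8
|error| ≤ 0.0234375000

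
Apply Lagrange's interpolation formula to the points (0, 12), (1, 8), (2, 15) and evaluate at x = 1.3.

Lagrange interpolation formula:
P(x) = Σ yᵢ × Lᵢ(x)
where Lᵢ(x) = Π_{j≠i} (x - xⱼ)/(xᵢ - xⱼ)

L_0(1.3) = (1.3 - 1)/(0 - 1) × (1.3 - 2)/(0 - 2) = -0.105000
L_1(1.3) = (1.3 - 0)/(1 - 0) × (1.3 - 2)/(1 - 2) = 0.910000
L_2(1.3) = (1.3 - 0)/(2 - 0) × (1.3 - 1)/(2 - 1) = 0.195000

P(1.3) = 12×L_0(1.3) + 8×L_1(1.3) + 15×L_2(1.3)
P(1.3) = 8.945000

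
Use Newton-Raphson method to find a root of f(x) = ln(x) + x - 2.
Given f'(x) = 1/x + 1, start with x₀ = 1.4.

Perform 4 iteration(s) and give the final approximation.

f(x) = ln(x) + x - 2
f'(x) = 1/x + 1
x₀ = 1.4

Newton-Raphson formula: x_{n+1} = x_n - f(x_n)/f'(x_n)

Iteration 1:
  f(1.400000) = -0.263528
  f'(1.400000) = 1.714286
  x_1 = 1.400000 - (-0.263528)/1.714286 = 1.553725
Iteration 2:
  f(1.553725) = -0.005621
  f'(1.553725) = 1.643615
  x_2 = 1.553725 - (-0.005621)/1.643615 = 1.557144
Iteration 3:
  f(1.557144) = -0.000002
  f'(1.557144) = 1.642201
  x_3 = 1.557144 - (-0.000002)/1.642201 = 1.557146
Iteration 4:
  f(1.557146) = 0.000000
  f'(1.557146) = 1.642201
  x_4 = 1.557146 - 0.000000/1.642201 = 1.557146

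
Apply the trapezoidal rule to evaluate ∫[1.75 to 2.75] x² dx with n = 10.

f(x) = x²
a = 1.75, b = 2.75, n = 10
h = (b - a)/n = 0.100000

Trapezoidal rule: (h/2)[f(x₀) + 2f(x₁) + 2f(x₂) + ... + f(xₙ)]

x_0 = 1.7500, f(x_0) = 3.062500, coefficient = 1
x_1 = 1.8500, f(x_1) = 3.422500, coefficient = 2
x_2 = 1.9500, f(x_2) = 3.802500, coefficient = 2
x_3 = 2.0500, f(x_3) = 4.202500, coefficient = 2
x_4 = 2.1500, f(x_4) = 4.622500, coefficient = 2
x_5 = 2.2500, f(x_5) = 5.062500, coefficient = 2
x_6 = 2.3500, f(x_6) = 5.522500, coefficient = 2
x_7 = 2.4500, f(x_7) = 6.002500, coefficient = 2
x_8 = 2.5500, f(x_8) = 6.502500, coefficient = 2
x_9 = 2.6500, f(x_9) = 7.022500, coefficient = 2
x_10 = 2.7500, f(x_10) = 7.562500, coefficient = 1

I ≈ (0.100000/2) × 102.950000 = 5.147500
Exact value: 5.145833
Error: 0.001667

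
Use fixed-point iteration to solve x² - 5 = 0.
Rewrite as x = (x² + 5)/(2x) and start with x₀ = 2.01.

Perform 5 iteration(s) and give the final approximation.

Equation: x² - 5 = 0
Fixed-point form: x = (x² + 5)/(2x)
x₀ = 2.01

x_1 = g(2.010000) = 2.248781
x_2 = g(2.248781) = 2.236104
x_3 = g(2.236104) = 2.236068
x_4 = g(2.236068) = 2.236068
x_5 = g(2.236068) = 2.236068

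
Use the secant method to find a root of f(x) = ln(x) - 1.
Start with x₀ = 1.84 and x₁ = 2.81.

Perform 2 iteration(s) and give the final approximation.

f(x) = ln(x) - 1
x₀ = 1.84, x₁ = 2.81

Secant formula: x_{n+1} = x_n - f(x_n)(x_n - x_{n-1})/(f(x_n) - f(x_{n-1}))

Iteration 1:
  f(1.840000) = -0.390234
  f(2.810000) = 0.033184
  x_2 = 2.810000 - 0.033184×(2.810000 - 1.840000)/(0.033184 - (-0.390234))
       = 2.733978
Iteration 2:
  f(2.810000) = 0.033184
  f(2.733978) = 0.005758
  x_3 = 2.733978 - 0.005758×(2.733978 - 2.810000)/(0.005758 - 0.033184)
       = 2.718019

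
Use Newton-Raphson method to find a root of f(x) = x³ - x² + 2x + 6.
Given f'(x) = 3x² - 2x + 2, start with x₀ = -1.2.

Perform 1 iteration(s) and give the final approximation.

f(x) = x³ - x² + 2x + 6
f'(x) = 3x² - 2x + 2
x₀ = -1.2

Newton-Raphson formula: x_{n+1} = x_n - f(x_n)/f'(x_n)

Iteration 1:
  f(-1.200000) = 0.432000
  f'(-1.200000) = 8.720000
  x_1 = -1.200000 - 0.432000/8.720000 = -1.249541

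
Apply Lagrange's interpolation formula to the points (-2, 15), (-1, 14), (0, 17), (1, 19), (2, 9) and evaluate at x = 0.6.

Lagrange interpolation formula:
P(x) = Σ yᵢ × Lᵢ(x)
where Lᵢ(x) = Π_{j≠i} (x - xⱼ)/(xᵢ - xⱼ)

L_0(0.6) = (0.6 - (-1))/(-2 - (-1)) × (0.6 - 0)/(-2 - 0) × (0.6 - 1)/(-2 - 1) × (0.6 - 2)/(-2 - 2) = 0.022400
L_1(0.6) = (0.6 - (-2))/(-1 - (-2)) × (0.6 - 0)/(-1 - 0) × (0.6 - 1)/(-1 - 1) × (0.6 - 2)/(-1 - 2) = -0.145600
L_2(0.6) = (0.6 - (-2))/(0 - (-2)) × (0.6 - (-1))/(0 - (-1)) × (0.6 - 1)/(0 - 1) × (0.6 - 2)/(0 - 2) = 0.582400
L_3(0.6) = (0.6 - (-2))/(1 - (-2)) × (0.6 - (-1))/(1 - (-1)) × (0.6 - 0)/(1 - 0) × (0.6 - 2)/(1 - 2) = 0.582400
L_4(0.6) = (0.6 - (-2))/(2 - (-2)) × (0.6 - (-1))/(2 - (-1)) × (0.6 - 0)/(2 - 0) × (0.6 - 1)/(2 - 1) = -0.041600

P(0.6) = 15×L_0(0.6) + 14×L_1(0.6) + 17×L_2(0.6) + 19×L_3(0.6) + 9×L_4(0.6)
P(0.6) = 18.889600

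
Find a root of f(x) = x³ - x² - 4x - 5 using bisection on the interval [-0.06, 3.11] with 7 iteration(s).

f(x) = x³ - x² - 4x - 5
Initial interval: [-0.06, 3.11]

Iteration 1:
  c_1 = (-0.060000 + 3.110000)/2 = 1.525000
  f(c_1) = f(1.525000) = -9.879047
  f(a) × f(c) ≥ 0, new interval: [1.525000, 3.110000]
Iteration 2:
  c_2 = (1.525000 + 3.110000)/2 = 2.317500
  f(c_2) = f(2.317500) = -7.193963
  f(a) × f(c) ≥ 0, new interval: [2.317500, 3.110000]
Iteration 3:
  c_3 = (2.317500 + 3.110000)/2 = 2.713750
  f(c_3) = f(2.713750) = -3.234193
  f(a) × f(c) ≥ 0, new interval: [2.713750, 3.110000]
Iteration 4:
  c_4 = (2.713750 + 3.110000)/2 = 2.911875
  f(c_4) = f(2.911875) = -0.436681
  f(a) × f(c) ≥ 0, new interval: [2.911875, 3.110000]
Iteration 5:
  c_5 = (2.911875 + 3.110000)/2 = 3.010937
  f(c_5) = f(3.010937) = 1.186896
  f(a) × f(c) < 0, new interval: [2.911875, 3.010937]
Iteration 6:
  c_6 = (2.911875 + 3.010937)/2 = 2.961406
  f(c_6) = f(2.961406) = 0.355765
  f(a) × f(c) < 0, new interval: [2.911875, 2.961406]
Iteration 7:
  c_7 = (2.911875 + 2.961406)/2 = 2.936641
  f(c_7) = f(2.936641) = -0.045248
  f(a) × f(c) ≥ 0, new interval: [2.936641, 2.961406]

After 7 iteration(s), the approximation is c_7 = 2.936641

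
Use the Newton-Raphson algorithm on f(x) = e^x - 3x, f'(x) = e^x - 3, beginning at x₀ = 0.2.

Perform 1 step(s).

f(x) = e^x - 3x
f'(x) = e^x - 3
x₀ = 0.2

Newton-Raphson formula: x_{n+1} = x_n - f(x_n)/f'(x_n)

Iteration 1:
  f(0.200000) = 0.621403
  f'(0.200000) = -1.778597
  x_1 = 0.200000 - 0.621403/(-1.778597) = 0.549378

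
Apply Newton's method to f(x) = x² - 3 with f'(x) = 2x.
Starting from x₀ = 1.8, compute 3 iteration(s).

f(x) = x² - 3
f'(x) = 2x
x₀ = 1.8

Newton-Raphson formula: x_{n+1} = x_n - f(x_n)/f'(x_n)

Iteration 1:
  f(1.800000) = 0.240000
  f'(1.800000) = 3.600000
  x_1 = 1.800000 - 0.240000/3.600000 = 1.733333
Iteration 2:
  f(1.733333) = 0.004444
  f'(1.733333) = 3.466667
  x_2 = 1.733333 - 0.004444/3.466667 = 1.732051
Iteration 3:
  f(1.732051) = 0.000002
  f'(1.732051) = 3.464103
  x_3 = 1.732051 - 0.000002/3.464103 = 1.732051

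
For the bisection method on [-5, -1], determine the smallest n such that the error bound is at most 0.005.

We need (b-a)/2^n ≤ 0.005
(-1 - (-5))/2^n ≤ 0.005
4/2^n ≤ 0.005
2^n ≥ 800
n ≥ log₂(800) = 9.64
n ≥ 10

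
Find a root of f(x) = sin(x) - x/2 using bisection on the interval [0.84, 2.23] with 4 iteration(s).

f(x) = sin(x) - x/2
Initial interval: [0.84, 2.23]

Iteration 1:
  c_1 = (0.840000 + 2.230000)/2 = 1.535000
  f(c_1) = f(1.535000) = 0.231859
  f(a) × f(c) ≥ 0, new interval: [1.535000, 2.230000]
Iteration 2:
  c_2 = (1.535000 + 2.230000)/2 = 1.882500
  f(c_2) = f(1.882500) = 0.010562
  f(a) × f(c) ≥ 0, new interval: [1.882500, 2.230000]
Iteration 3:
  c_3 = (1.882500 + 2.230000)/2 = 2.056250
  f(c_3) = f(2.056250) = -0.143662
  f(a) × f(c) < 0, new interval: [1.882500, 2.056250]
Iteration 4:
  c_4 = (1.882500 + 2.056250)/2 = 1.969375
  f(c_4) = f(1.969375) = -0.063074
  f(a) × f(c) < 0, new interval: [1.882500, 1.969375]

After 4 iteration(s), the approximation is c_4 = 1.969375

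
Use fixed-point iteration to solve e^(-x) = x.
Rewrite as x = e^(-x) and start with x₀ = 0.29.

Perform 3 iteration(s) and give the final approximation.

Equation: e^(-x) = x
Fixed-point form: x = e^(-x)
x₀ = 0.29

x_1 = g(0.290000) = 0.748264
x_2 = g(0.748264) = 0.473187
x_3 = g(0.473187) = 0.623013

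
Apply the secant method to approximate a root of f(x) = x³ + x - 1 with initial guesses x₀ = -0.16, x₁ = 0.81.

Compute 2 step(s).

f(x) = x³ + x - 1
x₀ = -0.16, x₁ = 0.81

Secant formula: x_{n+1} = x_n - f(x_n)(x_n - x_{n-1})/(f(x_n) - f(x_{n-1}))

Iteration 1:
  f(-0.160000) = -1.164096
  f(0.810000) = 0.341441
  x_2 = 0.810000 - 0.341441×(0.810000 - (-0.160000))/(0.341441 - (-1.164096))
       = 0.590014
Iteration 2:
  f(0.810000) = 0.341441
  f(0.590014) = -0.204593
  x_3 = 0.590014 - (-0.204593)×(0.590014 - 0.810000)/(-0.204593 - 0.341441)
       = 0.672440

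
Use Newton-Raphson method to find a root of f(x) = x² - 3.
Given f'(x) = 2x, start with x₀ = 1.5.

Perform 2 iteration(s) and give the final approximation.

f(x) = x² - 3
f'(x) = 2x
x₀ = 1.5

Newton-Raphson formula: x_{n+1} = x_n - f(x_n)/f'(x_n)

Iteration 1:
  f(1.500000) = -0.750000
  f'(1.500000) = 3.000000
  x_1 = 1.500000 - (-0.750000)/3.000000 = 1.750000
Iteration 2:
  f(1.750000) = 0.062500
  f'(1.750000) = 3.500000
  x_2 = 1.750000 - 0.062500/3.500000 = 1.732143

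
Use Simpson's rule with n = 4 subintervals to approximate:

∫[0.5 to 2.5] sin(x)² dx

f(x) = sin(x)²
a = 0.5, b = 2.5, n = 4
h = (b - a)/n = 0.500000

Simpson's rule: (h/3)[f(x₀) + 4f(x₁) + 2f(x₂) + ... + f(xₙ)]

x_0 = 0.5000, f(x_0) = 0.229849, coefficient = 1
x_1 = 1.0000, f(x_1) = 0.708073, coefficient = 4
x_2 = 1.5000, f(x_2) = 0.994996, coefficient = 2
x_3 = 2.0000, f(x_3) = 0.826822, coefficient = 4
x_4 = 2.5000, f(x_4) = 0.358169, coefficient = 1

I ≈ (0.500000/3) × 8.717591 = 1.452932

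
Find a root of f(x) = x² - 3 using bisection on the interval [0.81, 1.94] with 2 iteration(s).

f(x) = x² - 3
Initial interval: [0.81, 1.94]

Iteration 1:
  c_1 = (0.810000 + 1.940000)/2 = 1.375000
  f(c_1) = f(1.375000) = -1.109375
  f(a) × f(c) ≥ 0, new interval: [1.375000, 1.940000]
Iteration 2:
  c_2 = (1.375000 + 1.940000)/2 = 1.657500
  f(c_2) = f(1.657500) = -0.252694
  f(a) × f(c) ≥ 0, new interval: [1.657500, 1.940000]

After 2 iteration(s), the approximation is c_2 = 1.657500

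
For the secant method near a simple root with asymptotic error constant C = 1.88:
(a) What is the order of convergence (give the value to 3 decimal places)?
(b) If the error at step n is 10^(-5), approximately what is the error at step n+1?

(a) Secant method has superlinear convergence with order φ = (1+√5)/2 ≈ 1.618.
    This means |e_{n+1}| ≈ C|e_n|^1.618.

(b) With |e_n| = 10^(-5) and C = 1.88:
    |e_{n+1}| ≈ 1.88 × (10^(-5))^1.618 = 1.88 × 10^(-8.09)

(a) ≈ 1.618 (golden ratio); (b) |e_{n+1}| ≈ 1.528e-08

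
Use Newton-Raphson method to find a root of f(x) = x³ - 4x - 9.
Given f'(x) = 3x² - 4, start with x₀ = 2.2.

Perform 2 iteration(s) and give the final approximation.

f(x) = x³ - 4x - 9
f'(x) = 3x² - 4
x₀ = 2.2

Newton-Raphson formula: x_{n+1} = x_n - f(x_n)/f'(x_n)

Iteration 1:
  f(2.200000) = -7.152000
  f'(2.200000) = 10.520000
  x_1 = 2.200000 - (-7.152000)/10.520000 = 2.879848
Iteration 2:
  f(2.879848) = 3.364696
  f'(2.879848) = 20.880572
  x_2 = 2.879848 - 3.364696/20.880572 = 2.718708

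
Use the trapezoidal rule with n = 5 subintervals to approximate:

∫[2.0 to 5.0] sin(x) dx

f(x) = sin(x)
a = 2.0, b = 5.0, n = 5
h = (b - a)/n = 0.600000

Trapezoidal rule: (h/2)[f(x₀) + 2f(x₁) + 2f(x₂) + ... + f(xₙ)]

x_0 = 2.0000, f(x_0) = 0.909297, coefficient = 1
x_1 = 2.6000, f(x_1) = 0.515501, coefficient = 2
x_2 = 3.2000, f(x_2) = -0.058374, coefficient = 2
x_3 = 3.8000, f(x_3) = -0.611858, coefficient = 2
x_4 = 4.4000, f(x_4) = -0.951602, coefficient = 2
x_5 = 5.0000, f(x_5) = -0.958924, coefficient = 1

I ≈ (0.600000/2) × -2.262292 = -0.678688
Exact value: -0.699809
Error: 0.021121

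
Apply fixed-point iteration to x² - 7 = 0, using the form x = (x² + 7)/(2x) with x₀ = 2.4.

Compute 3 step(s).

Equation: x² - 7 = 0
Fixed-point form: x = (x² + 7)/(2x)
x₀ = 2.4

x_1 = g(2.400000) = 2.658333
x_2 = g(2.658333) = 2.645781
x_3 = g(2.645781) = 2.645751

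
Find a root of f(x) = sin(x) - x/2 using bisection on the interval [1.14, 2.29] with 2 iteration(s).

f(x) = sin(x) - x/2
Initial interval: [1.14, 2.29]

Iteration 1:
  c_1 = (1.140000 + 2.290000)/2 = 1.715000
  f(c_1) = f(1.715000) = 0.132121
  f(a) × f(c) ≥ 0, new interval: [1.715000, 2.290000]
Iteration 2:
  c_2 = (1.715000 + 2.290000)/2 = 2.002500
  f(c_2) = f(2.002500) = -0.092996
  f(a) × f(c) < 0, new interval: [1.715000, 2.002500]

After 2 iteration(s), the approximation is c_2 = 2.002500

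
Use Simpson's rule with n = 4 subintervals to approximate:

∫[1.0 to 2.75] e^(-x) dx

f(x) = e^(-x)
a = 1.0, b = 2.75, n = 4
h = (b - a)/n = 0.437500

Simpson's rule: (h/3)[f(x₀) + 4f(x₁) + 2f(x₂) + ... + f(xₙ)]

x_0 = 1.0000, f(x_0) = 0.367879, coefficient = 1
x_1 = 1.4375, f(x_1) = 0.237521, coefficient = 4
x_2 = 1.8750, f(x_2) = 0.153355, coefficient = 2
x_3 = 2.3125, f(x_3) = 0.099013, coefficient = 4
x_4 = 2.7500, f(x_4) = 0.063928, coefficient = 1

I ≈ (0.437500/3) × 2.084654 = 0.304012
Exact value: 0.303952
Error: 0.000060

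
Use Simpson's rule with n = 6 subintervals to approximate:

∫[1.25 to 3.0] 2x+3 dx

f(x) = 2x+3
a = 1.25, b = 3.0, n = 6
h = (b - a)/n = 0.291667

Simpson's rule: (h/3)[f(x₀) + 4f(x₁) + 2f(x₂) + ... + f(xₙ)]

x_0 = 1.2500, f(x_0) = 5.500000, coefficient = 1
x_1 = 1.5417, f(x_1) = 6.083333, coefficient = 4
x_2 = 1.8333, f(x_2) = 6.666667, coefficient = 2
x_3 = 2.1250, f(x_3) = 7.250000, coefficient = 4
x_4 = 2.4167, f(x_4) = 7.833333, coefficient = 2
x_5 = 2.7083, f(x_5) = 8.416667, coefficient = 4
x_6 = 3.0000, f(x_6) = 9.000000, coefficient = 1

I ≈ (0.291667/3) × 130.500000 = 12.687500
Exact value: 12.687500
Error: 0.000000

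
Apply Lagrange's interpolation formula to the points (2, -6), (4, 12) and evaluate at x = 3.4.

Lagrange interpolation formula:
P(x) = Σ yᵢ × Lᵢ(x)
where Lᵢ(x) = Π_{j≠i} (x - xⱼ)/(xᵢ - xⱼ)

L_0(3.4) = (3.4 - 4)/(2 - 4) = 0.300000
L_1(3.4) = (3.4 - 2)/(4 - 2) = 0.700000

P(3.4) = (-6)×L_0(3.4) + 12×L_1(3.4)
P(3.4) = 6.600000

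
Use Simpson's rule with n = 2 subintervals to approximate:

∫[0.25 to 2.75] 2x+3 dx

f(x) = 2x+3
a = 0.25, b = 2.75, n = 2
h = (b - a)/n = 1.250000

Simpson's rule: (h/3)[f(x₀) + 4f(x₁) + 2f(x₂) + ... + f(xₙ)]

x_0 = 0.2500, f(x_0) = 3.500000, coefficient = 1
x_1 = 1.5000, f(x_1) = 6.000000, coefficient = 4
x_2 = 2.7500, f(x_2) = 8.500000, coefficient = 1

I ≈ (1.250000/3) × 36.000000 = 15.000000
Exact value: 15.000000
Error: 0.000000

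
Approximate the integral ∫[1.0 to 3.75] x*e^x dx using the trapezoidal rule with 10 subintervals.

f(x) = x*e^x
a = 1.0, b = 3.75, n = 10
h = (b - a)/n = 0.275000

Trapezoidal rule: (h/2)[f(x₀) + 2f(x₁) + 2f(x₂) + ... + f(xₙ)]

x_0 = 1.0000, f(x_0) = 2.718282, coefficient = 1
x_1 = 1.2750, f(x_1) = 4.562844, coefficient = 2
x_2 = 1.5500, f(x_2) = 7.302779, coefficient = 2
x_3 = 1.8250, f(x_3) = 11.320101, coefficient = 2
x_4 = 2.1000, f(x_4) = 17.148957, coefficient = 2
x_5 = 2.3750, f(x_5) = 25.533656, coefficient = 2
x_6 = 2.6500, f(x_6) = 37.508202, coefficient = 2
x_7 = 2.9250, f(x_7) = 54.505111, coefficient = 2
x_8 = 3.2000, f(x_8) = 78.504097, coefficient = 2
x_9 = 3.4750, f(x_9) = 112.234954, coefficient = 2
x_10 = 3.7500, f(x_10) = 159.454058, coefficient = 1

I ≈ (0.275000/2) × 859.413742 = 118.169390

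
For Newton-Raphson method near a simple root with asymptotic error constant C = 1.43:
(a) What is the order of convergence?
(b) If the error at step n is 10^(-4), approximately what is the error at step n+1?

(a) Newton-Raphson has quadratic (order 2) convergence near simple roots.
    This means |e_{n+1}| ≈ C|e_n|².

(b) With |e_n| = 10^(-4) and C = 1.43:
    |e_{n+1}| ≈ 1.43 × (10^(-4))² = 1.43 × 10^(-8)

(a) 2 (quadratic); (b) |e_{n+1}| ≈ 1.430e-08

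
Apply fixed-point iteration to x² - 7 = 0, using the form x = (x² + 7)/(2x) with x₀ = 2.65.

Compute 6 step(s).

Equation: x² - 7 = 0
Fixed-point form: x = (x² + 7)/(2x)
x₀ = 2.65

x_1 = g(2.650000) = 2.645755
x_2 = g(2.645755) = 2.645751
x_3 = g(2.645751) = 2.645751
x_4 = g(2.645751) = 2.645751
x_5 = g(2.645751) = 2.645751
x_6 = g(2.645751) = 2.645751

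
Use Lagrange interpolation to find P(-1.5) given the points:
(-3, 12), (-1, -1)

Lagrange interpolation formula:
P(x) = Σ yᵢ × Lᵢ(x)
where Lᵢ(x) = Π_{j≠i} (x - xⱼ)/(xᵢ - xⱼ)

L_0(-1.5) = (-1.5 - (-1))/(-3 - (-1)) = 0.250000
L_1(-1.5) = (-1.5 - (-3))/(-1 - (-3)) = 0.750000

P(-1.5) = 12×L_0(-1.5) + (-1)×L_1(-1.5)
P(-1.5) = 2.250000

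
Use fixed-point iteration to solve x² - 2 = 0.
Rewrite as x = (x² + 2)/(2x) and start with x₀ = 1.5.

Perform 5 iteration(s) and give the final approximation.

Equation: x² - 2 = 0
Fixed-point form: x = (x² + 2)/(2x)
x₀ = 1.5

x_1 = g(1.500000) = 1.416667
x_2 = g(1.416667) = 1.414216
x_3 = g(1.414216) = 1.414214
x_4 = g(1.414214) = 1.414214
x_5 = g(1.414214) = 1.414214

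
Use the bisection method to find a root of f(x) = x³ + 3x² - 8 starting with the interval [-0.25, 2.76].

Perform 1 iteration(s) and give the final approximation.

f(x) = x³ + 3x² - 8
Initial interval: [-0.25, 2.76]

Iteration 1:
  c_1 = (-0.250000 + 2.760000)/2 = 1.255000
  f(c_1) = f(1.255000) = -1.298269
  f(a) × f(c) ≥ 0, new interval: [1.255000, 2.760000]

After 1 iteration(s), the approximation is c_1 = 1.255000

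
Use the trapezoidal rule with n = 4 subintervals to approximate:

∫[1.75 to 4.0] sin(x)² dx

f(x) = sin(x)²
a = 1.75, b = 4.0, n = 4
h = (b - a)/n = 0.562500

Trapezoidal rule: (h/2)[f(x₀) + 2f(x₁) + 2f(x₂) + ... + f(xₙ)]

x_0 = 1.7500, f(x_0) = 0.968228, coefficient = 1
x_1 = 2.3125, f(x_1) = 0.543639, coefficient = 2
x_2 = 2.8750, f(x_2) = 0.069404, coefficient = 2
x_3 = 3.4375, f(x_3) = 0.085035, coefficient = 2
x_4 = 4.0000, f(x_4) = 0.572750, coefficient = 1

I ≈ (0.562500/2) × 2.937134 = 0.826069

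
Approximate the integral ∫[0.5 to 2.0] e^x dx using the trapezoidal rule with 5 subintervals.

f(x) = e^x
a = 0.5, b = 2.0, n = 5
h = (b - a)/n = 0.300000

Trapezoidal rule: (h/2)[f(x₀) + 2f(x₁) + 2f(x₂) + ... + f(xₙ)]

x_0 = 0.5000, f(x_0) = 1.648721, coefficient = 1
x_1 = 0.8000, f(x_1) = 2.225541, coefficient = 2
x_2 = 1.1000, f(x_2) = 3.004166, coefficient = 2
x_3 = 1.4000, f(x_3) = 4.055200, coefficient = 2
x_4 = 1.7000, f(x_4) = 5.473947, coefficient = 2
x_5 = 2.0000, f(x_5) = 7.389056, coefficient = 1

I ≈ (0.300000/2) × 38.555486 = 5.783323
Exact value: 5.740335
Error: 0.042988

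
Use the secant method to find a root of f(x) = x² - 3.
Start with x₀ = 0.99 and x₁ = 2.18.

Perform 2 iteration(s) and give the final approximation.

f(x) = x² - 3
x₀ = 0.99, x₁ = 2.18

Secant formula: x_{n+1} = x_n - f(x_n)(x_n - x_{n-1})/(f(x_n) - f(x_{n-1}))

Iteration 1:
  f(0.990000) = -2.019900
  f(2.180000) = 1.752400
  x_2 = 2.180000 - 1.752400×(2.180000 - 0.990000)/(1.752400 - (-2.019900))
       = 1.627192
Iteration 2:
  f(2.180000) = 1.752400
  f(1.627192) = -0.352245
  x_3 = 1.627192 - (-0.352245)×(1.627192 - 2.180000)/(-0.352245 - 1.752400)
       = 1.719713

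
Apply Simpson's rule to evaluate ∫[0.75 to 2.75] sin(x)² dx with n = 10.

f(x) = sin(x)²
a = 0.75, b = 2.75, n = 10
h = (b - a)/n = 0.200000

Simpson's rule: (h/3)[f(x₀) + 4f(x₁) + 2f(x₂) + ... + f(xₙ)]

x_0 = 0.7500, f(x_0) = 0.464631, coefficient = 1
x_1 = 0.9500, f(x_1) = 0.661645, coefficient = 4
x_2 = 1.1500, f(x_2) = 0.833138, coefficient = 2
x_3 = 1.3500, f(x_3) = 0.952036, coefficient = 4
x_4 = 1.5500, f(x_4) = 0.999568, coefficient = 2
x_5 = 1.7500, f(x_5) = 0.968228, coefficient = 4
x_6 = 1.9500, f(x_6) = 0.862966, coefficient = 2
x_7 = 2.1500, f(x_7) = 0.700400, coefficient = 4
x_8 = 2.3500, f(x_8) = 0.506194, coefficient = 2
x_9 = 2.5500, f(x_9) = 0.311011, coefficient = 4
x_10 = 2.7500, f(x_10) = 0.145665, coefficient = 1

I ≈ (0.200000/3) × 21.387308 = 1.425821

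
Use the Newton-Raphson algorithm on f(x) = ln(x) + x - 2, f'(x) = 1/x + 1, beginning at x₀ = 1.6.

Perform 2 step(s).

f(x) = ln(x) + x - 2
f'(x) = 1/x + 1
x₀ = 1.6

Newton-Raphson formula: x_{n+1} = x_n - f(x_n)/f'(x_n)

Iteration 1:
  f(1.600000) = 0.070004
  f'(1.600000) = 1.625000
  x_1 = 1.600000 - 0.070004/1.625000 = 1.556921
Iteration 2:
  f(1.556921) = -0.000369
  f'(1.556921) = 1.642293
  x_2 = 1.556921 - (-0.000369)/1.642293 = 1.557146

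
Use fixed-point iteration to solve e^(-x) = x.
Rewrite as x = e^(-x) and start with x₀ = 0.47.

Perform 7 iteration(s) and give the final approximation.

Equation: e^(-x) = x
Fixed-point form: x = e^(-x)
x₀ = 0.47

x_1 = g(0.470000) = 0.625002
x_2 = g(0.625002) = 0.535260
x_3 = g(0.535260) = 0.585517
x_4 = g(0.585517) = 0.556818
x_5 = g(0.556818) = 0.573030
x_6 = g(0.573030) = 0.563815
x_7 = g(0.563815) = 0.569034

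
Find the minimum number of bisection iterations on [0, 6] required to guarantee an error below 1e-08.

We need (b-a)/2^n ≤ 1e-08
(6 - 0)/2^n ≤ 1e-08
6/2^n ≤ 1e-08
2^n ≥ 600000000
n ≥ log₂(600000000) = 29.16
n ≥ 30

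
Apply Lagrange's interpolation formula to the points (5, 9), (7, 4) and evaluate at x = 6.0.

Lagrange interpolation formula:
P(x) = Σ yᵢ × Lᵢ(x)
where Lᵢ(x) = Π_{j≠i} (x - xⱼ)/(xᵢ - xⱼ)

L_0(6.0) = (6.0 - 7)/(5 - 7) = 0.500000
L_1(6.0) = (6.0 - 5)/(7 - 5) = 0.500000

P(6.0) = 9×L_0(6.0) + 4×L_1(6.0)
P(6.0) = 6.500000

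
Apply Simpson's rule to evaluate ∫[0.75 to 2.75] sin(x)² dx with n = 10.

f(x) = sin(x)²
a = 0.75, b = 2.75, n = 10
h = (b - a)/n = 0.200000

Simpson's rule: (h/3)[f(x₀) + 4f(x₁) + 2f(x₂) + ... + f(xₙ)]

x_0 = 0.7500, f(x_0) = 0.464631, coefficient = 1
x_1 = 0.9500, f(x_1) = 0.661645, coefficient = 4
x_2 = 1.1500, f(x_2) = 0.833138, coefficient = 2
x_3 = 1.3500, f(x_3) = 0.952036, coefficient = 4
x_4 = 1.5500, f(x_4) = 0.999568, coefficient = 2
x_5 = 1.7500, f(x_5) = 0.968228, coefficient = 4
x_6 = 1.9500, f(x_6) = 0.862966, coefficient = 2
x_7 = 2.1500, f(x_7) = 0.700400, coefficient = 4
x_8 = 2.3500, f(x_8) = 0.506194, coefficient = 2
x_9 = 2.5500, f(x_9) = 0.311011, coefficient = 4
x_10 = 2.7500, f(x_10) = 0.145665, coefficient = 1

I ≈ (0.200000/3) × 21.387308 = 1.425821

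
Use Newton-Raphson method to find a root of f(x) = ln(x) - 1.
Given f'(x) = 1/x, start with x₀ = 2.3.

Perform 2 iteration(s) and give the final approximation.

f(x) = ln(x) - 1
f'(x) = 1/x
x₀ = 2.3

Newton-Raphson formula: x_{n+1} = x_n - f(x_n)/f'(x_n)

Iteration 1:
  f(2.300000) = -0.167091
  f'(2.300000) = 0.434783
  x_1 = 2.300000 - (-0.167091)/0.434783 = 2.684309
Iteration 2:
  f(2.684309) = -0.012577
  f'(2.684309) = 0.372535
  x_2 = 2.684309 - (-0.012577)/0.372535 = 2.718069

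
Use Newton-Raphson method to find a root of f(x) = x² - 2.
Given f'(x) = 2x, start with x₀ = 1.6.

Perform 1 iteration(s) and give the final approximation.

f(x) = x² - 2
f'(x) = 2x
x₀ = 1.6

Newton-Raphson formula: x_{n+1} = x_n - f(x_n)/f'(x_n)

Iteration 1:
  f(1.600000) = 0.560000
  f'(1.600000) = 3.200000
  x_1 = 1.600000 - 0.560000/3.200000 = 1.425000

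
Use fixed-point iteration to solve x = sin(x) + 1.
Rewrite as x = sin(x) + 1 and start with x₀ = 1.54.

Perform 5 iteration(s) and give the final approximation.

Equation: x = sin(x) + 1
Fixed-point form: x = sin(x) + 1
x₀ = 1.54

x_1 = g(1.540000) = 1.999526
x_2 = g(1.999526) = 1.909495
x_3 = g(1.909495) = 1.943188
x_4 = g(1.943188) = 1.931460
x_5 = g(1.931460) = 1.935663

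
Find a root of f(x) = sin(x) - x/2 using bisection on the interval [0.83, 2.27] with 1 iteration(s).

f(x) = sin(x) - x/2
Initial interval: [0.83, 2.27]

Iteration 1:
  c_1 = (0.830000 + 2.270000)/2 = 1.550000
  f(c_1) = f(1.550000) = 0.224784
  f(a) × f(c) ≥ 0, new interval: [1.550000, 2.270000]

After 1 iteration(s), the approximation is c_1 = 1.550000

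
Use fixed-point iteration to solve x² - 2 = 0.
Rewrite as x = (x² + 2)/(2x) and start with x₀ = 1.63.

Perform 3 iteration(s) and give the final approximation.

Equation: x² - 2 = 0
Fixed-point form: x = (x² + 2)/(2x)
x₀ = 1.63

x_1 = g(1.630000) = 1.428497
x_2 = g(1.428497) = 1.414285
x_3 = g(1.414285) = 1.414214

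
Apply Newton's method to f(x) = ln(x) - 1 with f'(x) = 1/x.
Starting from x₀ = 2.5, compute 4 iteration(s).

f(x) = ln(x) - 1
f'(x) = 1/x
x₀ = 2.5

Newton-Raphson formula: x_{n+1} = x_n - f(x_n)/f'(x_n)

Iteration 1:
  f(2.500000) = -0.083709
  f'(2.500000) = 0.400000
  x_1 = 2.500000 - (-0.083709)/0.400000 = 2.709273
Iteration 2:
  f(2.709273) = -0.003320
  f'(2.709273) = 0.369103
  x_2 = 2.709273 - (-0.003320)/0.369103 = 2.718267
Iteration 3:
  f(2.718267) = -0.000005
  f'(2.718267) = 0.367881
  x_3 = 2.718267 - (-0.000005)/0.367881 = 2.718282
Iteration 4:
  f(2.718282) = 0.000000
  f'(2.718282) = 0.367879
  x_4 = 2.718282 - 0.000000/0.367879 = 2.718282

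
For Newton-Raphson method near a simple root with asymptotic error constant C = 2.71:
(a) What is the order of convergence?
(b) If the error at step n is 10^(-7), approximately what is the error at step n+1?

(a) Newton-Raphson has quadratic (order 2) convergence near simple roots.
    This means |e_{n+1}| ≈ C|e_n|².

(b) With |e_n| = 10^(-7) and C = 2.71:
    |e_{n+1}| ≈ 2.71 × (10^(-7))² = 2.71 × 10^(-14)

(a) 2 (quadratic); (b) |e_{n+1}| ≈ 2.710e-14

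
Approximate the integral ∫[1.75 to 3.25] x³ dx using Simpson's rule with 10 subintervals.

f(x) = x³
a = 1.75, b = 3.25, n = 10
h = (b - a)/n = 0.150000

Simpson's rule: (h/3)[f(x₀) + 4f(x₁) + 2f(x₂) + ... + f(xₙ)]

x_0 = 1.7500, f(x_0) = 5.359375, coefficient = 1
x_1 = 1.9000, f(x_1) = 6.859000, coefficient = 4
x_2 = 2.0500, f(x_2) = 8.615125, coefficient = 2
x_3 = 2.2000, f(x_3) = 10.648000, coefficient = 4
x_4 = 2.3500, f(x_4) = 12.977875, coefficient = 2
x_5 = 2.5000, f(x_5) = 15.625000, coefficient = 4
x_6 = 2.6500, f(x_6) = 18.609625, coefficient = 2
x_7 = 2.8000, f(x_7) = 21.952000, coefficient = 4
x_8 = 2.9500, f(x_8) = 25.672375, coefficient = 2
x_9 = 3.1000, f(x_9) = 29.791000, coefficient = 4
x_10 = 3.2500, f(x_10) = 34.328125, coefficient = 1

I ≈ (0.150000/3) × 510.937500 = 25.546875
Exact value: 25.546875
Error: 0.000000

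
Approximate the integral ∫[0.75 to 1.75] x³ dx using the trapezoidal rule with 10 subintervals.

f(x) = x³
a = 0.75, b = 1.75, n = 10
h = (b - a)/n = 0.100000

Trapezoidal rule: (h/2)[f(x₀) + 2f(x₁) + 2f(x₂) + ... + f(xₙ)]

x_0 = 0.7500, f(x_0) = 0.421875, coefficient = 1
x_1 = 0.8500, f(x_1) = 0.614125, coefficient = 2
x_2 = 0.9500, f(x_2) = 0.857375, coefficient = 2
x_3 = 1.0500, f(x_3) = 1.157625, coefficient = 2
x_4 = 1.1500, f(x_4) = 1.520875, coefficient = 2
x_5 = 1.2500, f(x_5) = 1.953125, coefficient = 2
x_6 = 1.3500, f(x_6) = 2.460375, coefficient = 2
x_7 = 1.4500, f(x_7) = 3.048625, coefficient = 2
x_8 = 1.5500, f(x_8) = 3.723875, coefficient = 2
x_9 = 1.6500, f(x_9) = 4.492125, coefficient = 2
x_10 = 1.7500, f(x_10) = 5.359375, coefficient = 1

I ≈ (0.100000/2) × 45.437500 = 2.271875
Exact value: 2.265625
Error: 0.006250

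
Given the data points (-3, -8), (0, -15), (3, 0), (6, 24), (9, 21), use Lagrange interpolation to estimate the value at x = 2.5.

Lagrange interpolation formula:
P(x) = Σ yᵢ × Lᵢ(x)
where Lᵢ(x) = Π_{j≠i} (x - xⱼ)/(xᵢ - xⱼ)

L_0(2.5) = (2.5 - 0)/(-3 - 0) × (2.5 - 3)/(-3 - 3) × (2.5 - 6)/(-3 - 6) × (2.5 - 9)/(-3 - 9) = -0.014628
L_1(2.5) = (2.5 - (-3))/(0 - (-3)) × (2.5 - 3)/(0 - 3) × (2.5 - 6)/(0 - 6) × (2.5 - 9)/(0 - 9) = 0.128729
L_2(2.5) = (2.5 - (-3))/(3 - (-3)) × (2.5 - 0)/(3 - 0) × (2.5 - 6)/(3 - 6) × (2.5 - 9)/(3 - 9) = 0.965471
L_3(2.5) = (2.5 - (-3))/(6 - (-3)) × (2.5 - 0)/(6 - 0) × (2.5 - 3)/(6 - 3) × (2.5 - 9)/(6 - 9) = -0.091950
L_4(2.5) = (2.5 - (-3))/(9 - (-3)) × (2.5 - 0)/(9 - 0) × (2.5 - 3)/(9 - 3) × (2.5 - 6)/(9 - 6) = 0.012378

P(2.5) = (-8)×L_0(2.5) + (-15)×L_1(2.5) + 0×L_2(2.5) + 24×L_3(2.5) + 21×L_4(2.5)
P(2.5) = -3.760770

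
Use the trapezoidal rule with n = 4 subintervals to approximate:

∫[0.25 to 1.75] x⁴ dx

f(x) = x⁴
a = 0.25, b = 1.75, n = 4
h = (b - a)/n = 0.375000

Trapezoidal rule: (h/2)[f(x₀) + 2f(x₁) + 2f(x₂) + ... + f(xₙ)]

x_0 = 0.2500, f(x_0) = 0.003906, coefficient = 1
x_1 = 0.6250, f(x_1) = 0.152588, coefficient = 2
x_2 = 1.0000, f(x_2) = 1.000000, coefficient = 2
x_3 = 1.3750, f(x_3) = 3.574463, coefficient = 2
x_4 = 1.7500, f(x_4) = 9.378906, coefficient = 1

I ≈ (0.375000/2) × 18.836914 = 3.531921
Exact value: 3.282422
Error: 0.249500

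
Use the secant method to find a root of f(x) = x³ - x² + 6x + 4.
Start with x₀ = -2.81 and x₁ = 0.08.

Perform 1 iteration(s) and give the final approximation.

f(x) = x³ - x² + 6x + 4
x₀ = -2.81, x₁ = 0.08

Secant formula: x_{n+1} = x_n - f(x_n)(x_n - x_{n-1})/(f(x_n) - f(x_{n-1}))

Iteration 1:
  f(-2.810000) = -42.944141
  f(0.080000) = 4.474112
  x_2 = 0.080000 - 4.474112×(0.080000 - (-2.810000))/(4.474112 - (-42.944141))
       = -0.192684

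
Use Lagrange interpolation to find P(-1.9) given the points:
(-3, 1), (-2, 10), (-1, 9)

Lagrange interpolation formula:
P(x) = Σ yᵢ × Lᵢ(x)
where Lᵢ(x) = Π_{j≠i} (x - xⱼ)/(xᵢ - xⱼ)

L_0(-1.9) = (-1.9 - (-2))/(-3 - (-2)) × (-1.9 - (-1))/(-3 - (-1)) = -0.045000
L_1(-1.9) = (-1.9 - (-3))/(-2 - (-3)) × (-1.9 - (-1))/(-2 - (-1)) = 0.990000
L_2(-1.9) = (-1.9 - (-3))/(-1 - (-3)) × (-1.9 - (-2))/(-1 - (-2)) = 0.055000

P(-1.9) = 1×L_0(-1.9) + 10×L_1(-1.9) + 9×L_2(-1.9)
P(-1.9) = 10.350000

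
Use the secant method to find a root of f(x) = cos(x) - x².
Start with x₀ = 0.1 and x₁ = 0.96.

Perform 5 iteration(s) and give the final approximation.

f(x) = cos(x) - x²
x₀ = 0.1, x₁ = 0.96

Secant formula: x_{n+1} = x_n - f(x_n)(x_n - x_{n-1})/(f(x_n) - f(x_{n-1}))

Iteration 1:
  f(0.100000) = 0.985004
  f(0.960000) = -0.348080
  x_2 = 0.960000 - (-0.348080)×(0.960000 - 0.100000)/(-0.348080 - 0.985004)
       = 0.735446
Iteration 2:
  f(0.960000) = -0.348080
  f(0.735446) = 0.200650
  x_3 = 0.735446 - 0.200650×(0.735446 - 0.960000)/(0.200650 - (-0.348080))
       = 0.817557
Iteration 3:
  f(0.735446) = 0.200650
  f(0.817557) = 0.015605
  x_4 = 0.817557 - 0.015605×(0.817557 - 0.735446)/(0.015605 - 0.200650)
       = 0.824482
Iteration 4:
  f(0.817557) = 0.015605
  f(0.824482) = -0.000833
  x_5 = 0.824482 - (-0.000833)×(0.824482 - 0.817557)/(-0.000833 - 0.015605)
       = 0.824131
Iteration 5:
  f(0.824482) = -0.000833
  f(0.824131) = 0.000003
  x_6 = 0.824131 - 0.000003×(0.824131 - 0.824482)/(0.000003 - (-0.000833))
       = 0.824132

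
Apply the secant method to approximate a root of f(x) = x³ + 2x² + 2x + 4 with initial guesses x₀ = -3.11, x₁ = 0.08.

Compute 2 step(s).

f(x) = x³ + 2x² + 2x + 4
x₀ = -3.11, x₁ = 0.08

Secant formula: x_{n+1} = x_n - f(x_n)(x_n - x_{n-1})/(f(x_n) - f(x_{n-1}))

Iteration 1:
  f(-3.110000) = -12.956031
  f(0.080000) = 4.173312
  x_2 = 0.080000 - 4.173312×(0.080000 - (-3.110000))/(4.173312 - (-12.956031))
       = -0.697196
Iteration 2:
  f(0.080000) = 4.173312
  f(-0.697196) = 3.238878
  x_3 = -0.697196 - 3.238878×(-0.697196 - 0.080000)/(3.238878 - 4.173312)
       = -3.391066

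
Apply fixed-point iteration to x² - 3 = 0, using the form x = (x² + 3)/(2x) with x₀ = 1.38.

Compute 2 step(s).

Equation: x² - 3 = 0
Fixed-point form: x = (x² + 3)/(2x)
x₀ = 1.38

x_1 = g(1.380000) = 1.776957
x_2 = g(1.776957) = 1.732618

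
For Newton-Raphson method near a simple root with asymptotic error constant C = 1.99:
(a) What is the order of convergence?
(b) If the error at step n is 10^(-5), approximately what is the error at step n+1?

(a) Newton-Raphson has quadratic (order 2) convergence near simple roots.
    This means |e_{n+1}| ≈ C|e_n|².

(b) With |e_n| = 10^(-5) and C = 1.99:
    |e_{n+1}| ≈ 1.99 × (10^(-5))² = 1.99 × 10^(-10)

(a) 2 (quadratic); (b) |e_{n+1}| ≈ 1.990e-10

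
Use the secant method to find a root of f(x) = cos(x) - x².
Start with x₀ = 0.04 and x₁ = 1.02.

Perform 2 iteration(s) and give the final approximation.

f(x) = cos(x) - x²
x₀ = 0.04, x₁ = 1.02

Secant formula: x_{n+1} = x_n - f(x_n)(x_n - x_{n-1})/(f(x_n) - f(x_{n-1}))

Iteration 1:
  f(0.040000) = 0.997600
  f(1.020000) = -0.517034
  x_2 = 1.020000 - (-0.517034)×(1.020000 - 0.040000)/(-0.517034 - 0.997600)
       = 0.685468
Iteration 2:
  f(1.020000) = -0.517034
  f(0.685468) = 0.304256
  x_3 = 0.685468 - 0.304256×(0.685468 - 1.020000)/(0.304256 - (-0.517034))
       = 0.809399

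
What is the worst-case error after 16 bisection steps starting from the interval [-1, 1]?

Bisection error bound: |error| ≤ (b-a)/2^n
|error| ≤ (1 - (-1))/2^16 = 2/2^16
|error| ≤ 0.0000305176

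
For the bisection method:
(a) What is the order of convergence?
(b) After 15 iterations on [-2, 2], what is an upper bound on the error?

(a) Bisection has linear (order 1) convergence; the error is halved each step.

(b) Error bound = (b-a)/2^n = (2 - (-2))/2^{15}
    = 4/2^{15}

(a) 1 (linear); (b) error ≤ 1.22e-04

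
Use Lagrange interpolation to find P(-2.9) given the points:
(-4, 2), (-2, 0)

Lagrange interpolation formula:
P(x) = Σ yᵢ × Lᵢ(x)
where Lᵢ(x) = Π_{j≠i} (x - xⱼ)/(xᵢ - xⱼ)

L_0(-2.9) = (-2.9 - (-2))/(-4 - (-2)) = 0.450000
L_1(-2.9) = (-2.9 - (-4))/(-2 - (-4)) = 0.550000

P(-2.9) = 2×L_0(-2.9) + 0×L_1(-2.9)
P(-2.9) = 0.900000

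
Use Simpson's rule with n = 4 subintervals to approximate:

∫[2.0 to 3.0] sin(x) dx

f(x) = sin(x)
a = 2.0, b = 3.0, n = 4
h = (b - a)/n = 0.250000

Simpson's rule: (h/3)[f(x₀) + 4f(x₁) + 2f(x₂) + ... + f(xₙ)]

x_0 = 2.0000, f(x_0) = 0.909297, coefficient = 1
x_1 = 2.2500, f(x_1) = 0.778073, coefficient = 4
x_2 = 2.5000, f(x_2) = 0.598472, coefficient = 2
x_3 = 2.7500, f(x_3) = 0.381661, coefficient = 4
x_4 = 3.0000, f(x_4) = 0.141120, coefficient = 1

I ≈ (0.250000/3) × 6.886298 = 0.573858
Exact value: 0.573846
Error: 0.000013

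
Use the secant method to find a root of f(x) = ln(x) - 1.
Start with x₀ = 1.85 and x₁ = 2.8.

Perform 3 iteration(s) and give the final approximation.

f(x) = ln(x) - 1
x₀ = 1.85, x₁ = 2.8

Secant formula: x_{n+1} = x_n - f(x_n)(x_n - x_{n-1})/(f(x_n) - f(x_{n-1}))

Iteration 1:
  f(1.850000) = -0.384814
  f(2.800000) = 0.029619
  x_2 = 2.800000 - 0.029619×(2.800000 - 1.850000)/(0.029619 - (-0.384814))
       = 2.732104
Iteration 2:
  f(2.800000) = 0.029619
  f(2.732104) = 0.005072
  x_3 = 2.732104 - 0.005072×(2.732104 - 2.800000)/(0.005072 - 0.029619)
       = 2.718075
Iteration 3:
  f(2.732104) = 0.005072
  f(2.718075) = -0.000076
  x_4 = 2.718075 - (-0.000076)×(2.718075 - 2.732104)/(-0.000076 - 0.005072)
       = 2.718282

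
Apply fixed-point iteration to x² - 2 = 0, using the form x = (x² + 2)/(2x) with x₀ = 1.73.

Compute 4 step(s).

Equation: x² - 2 = 0
Fixed-point form: x = (x² + 2)/(2x)
x₀ = 1.73

x_1 = g(1.730000) = 1.443035
x_2 = g(1.443035) = 1.414501
x_3 = g(1.414501) = 1.414214
x_4 = g(1.414214) = 1.414214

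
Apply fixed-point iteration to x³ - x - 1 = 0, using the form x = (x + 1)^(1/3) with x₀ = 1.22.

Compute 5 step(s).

Equation: x³ - x - 1 = 0
Fixed-point form: x = (x + 1)^(1/3)
x₀ = 1.22

x_1 = g(1.220000) = 1.304521
x_2 = g(1.304521) = 1.320870
x_3 = g(1.320870) = 1.323987
x_4 = g(1.323987) = 1.324579
x_5 = g(1.324579) = 1.324692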